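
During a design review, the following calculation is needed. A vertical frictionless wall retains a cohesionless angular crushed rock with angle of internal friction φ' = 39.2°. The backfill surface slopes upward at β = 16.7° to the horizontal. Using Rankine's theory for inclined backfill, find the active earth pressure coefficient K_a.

0.249

K_a = cos β · (cos β − √(cos²β − cos²φ)) / (cos β + √(cos²β − cos²φ)).
cos β = 0.9578, cos φ = 0.7749, √(cos²β − cos²φ) = 0.5629.
K_a = 0.9578 × (0.9578 − 0.5629)/(0.9578 + 0.5629) = 0.2487.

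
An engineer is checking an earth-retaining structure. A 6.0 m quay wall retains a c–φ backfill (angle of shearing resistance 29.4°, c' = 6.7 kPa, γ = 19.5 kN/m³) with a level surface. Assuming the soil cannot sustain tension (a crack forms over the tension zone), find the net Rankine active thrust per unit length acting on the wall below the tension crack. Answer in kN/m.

K_a = 0.3415; √K_a = 0.5844.
Tension-crack depth z_c = 2c/(γ√K_a) = 2×6.7/(19.5×0.5844) = 1.176 m.
σ_a at base = K_a γ H − 2c√K_a = 0.3415×19.5×6.0 − 2×6.7×0.5844 = 32.12 kPa.
P_a = ½ × 32.12 × (H − z_c) = 0.5×32.12×4.824 = 77.48 kN/m.

77.5 kN/m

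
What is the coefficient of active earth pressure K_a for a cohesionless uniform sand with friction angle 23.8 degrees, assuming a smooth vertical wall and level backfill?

K_a = tan²(45° − φ/2) = tan²(33.10°) = 0.4250.

0.425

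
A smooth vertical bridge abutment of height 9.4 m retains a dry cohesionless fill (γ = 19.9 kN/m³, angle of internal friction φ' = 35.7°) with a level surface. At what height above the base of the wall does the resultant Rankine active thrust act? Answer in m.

K_a = 0.2630.
The pressure distribution is triangular, so the resultant acts at H/3 above the base = 9.4/3 = 3.133 m.

3.13 m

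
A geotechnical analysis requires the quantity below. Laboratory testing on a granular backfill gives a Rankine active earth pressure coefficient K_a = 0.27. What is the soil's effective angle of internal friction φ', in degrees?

35.1°

K_a = tan²(45° − φ/2) ⇒ 45° − φ/2 = arctan(√0.27) = 27.46°.
φ = 2(45° − 27.46°) = 35.09°.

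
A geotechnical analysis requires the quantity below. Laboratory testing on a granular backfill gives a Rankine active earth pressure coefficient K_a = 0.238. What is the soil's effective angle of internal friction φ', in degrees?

38.0°

K_a = tan²(45° − φ/2) ⇒ 45° − φ/2 = arctan(√0.238) = 26.01°.
φ = 2(45° − 26.01°) = 37.99°.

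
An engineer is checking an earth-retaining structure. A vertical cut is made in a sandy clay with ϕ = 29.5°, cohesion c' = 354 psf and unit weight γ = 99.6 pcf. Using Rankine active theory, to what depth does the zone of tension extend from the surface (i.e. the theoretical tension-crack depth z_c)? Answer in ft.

K_a = tan²(45° − 29.5°/2) = 0.3401; √K_a = 0.5832.
The active pressure is zero where K_a γ z = 2c√K_a, so z_c = 2c/(γ√K_a) = 2×354/(99.6×0.5832) = 12.19 ft.

12.2 ft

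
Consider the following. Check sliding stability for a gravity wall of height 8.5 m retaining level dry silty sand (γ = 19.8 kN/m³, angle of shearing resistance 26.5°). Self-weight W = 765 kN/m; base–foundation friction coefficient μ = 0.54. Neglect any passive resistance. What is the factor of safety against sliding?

1.51

K_a = tan²(45° − 26.5°/2) = 0.3829.
P_a = ½K_aγH² = 0.5×0.3829×19.8×8.5² = 273.9 kN/m, acting at H/3 = 2.833 m above the base.
FS_sliding = μW / P_a = 0.54×765 / 273.9 = 1.508.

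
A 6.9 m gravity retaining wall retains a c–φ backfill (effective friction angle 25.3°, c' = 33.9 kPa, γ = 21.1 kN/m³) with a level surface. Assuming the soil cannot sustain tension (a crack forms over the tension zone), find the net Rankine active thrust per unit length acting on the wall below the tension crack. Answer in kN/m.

14.1 kN/m

K_a = 0.4012; √K_a = 0.6334.
Tension-crack depth z_c = 2c/(γ√K_a) = 2×33.9/(21.1×0.6334) = 5.073 m.
σ_a at base = K_a γ H − 2c√K_a = 0.4012×21.1×6.9 − 2×33.9×0.6334 = 15.47 kPa.
P_a = ½ × 15.47 × (H − z_c) = 0.5×15.47×1.827 = 14.13 kN/m.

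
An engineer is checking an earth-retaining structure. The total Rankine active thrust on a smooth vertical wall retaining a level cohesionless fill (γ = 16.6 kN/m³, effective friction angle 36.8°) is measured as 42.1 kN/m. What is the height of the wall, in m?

4.50 m

K_a = 0.2508. P_a = ½ K_a γ H² ⇒ H = √(2P_a/(K_a γ)).
H = √(2×42.1/(0.2508×16.6)) = 4.497 m.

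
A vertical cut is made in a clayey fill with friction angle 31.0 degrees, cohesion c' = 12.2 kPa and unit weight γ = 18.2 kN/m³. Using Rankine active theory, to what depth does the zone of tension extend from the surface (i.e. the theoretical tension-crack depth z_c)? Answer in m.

2.37 m

K_a = tan²(45° − 31.0°/2) = 0.3201; √K_a = 0.5658.
The active pressure is zero where K_a γ z = 2c√K_a, so z_c = 2c/(γ√K_a) = 2×12.2/(18.2×0.5658) = 2.370 m.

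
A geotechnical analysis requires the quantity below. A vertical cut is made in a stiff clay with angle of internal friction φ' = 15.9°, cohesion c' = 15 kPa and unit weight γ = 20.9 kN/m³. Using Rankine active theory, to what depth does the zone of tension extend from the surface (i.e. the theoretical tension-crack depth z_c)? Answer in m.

K_a = tan²(45° − 15.9°/2) = 0.5699; √K_a = 0.7549.
The active pressure is zero where K_a γ z = 2c√K_a, so z_c = 2c/(γ√K_a) = 2×15/(20.9×0.7549) = 1.901 m.

1.90 m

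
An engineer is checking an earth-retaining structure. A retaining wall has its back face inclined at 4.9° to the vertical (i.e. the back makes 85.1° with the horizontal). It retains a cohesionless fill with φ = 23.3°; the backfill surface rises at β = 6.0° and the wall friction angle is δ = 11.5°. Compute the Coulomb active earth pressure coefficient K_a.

0.468

K_a = sin²(α+φ) / [sin²α · sin(α−δ) · (1 + √{sin(φ+δ)sin(φ−β) / (sin(α−δ)sin(α+β))})²].
With α = 85.1°, φ = 23.3°, δ = 11.5°, β = 6.0°: K_a = 0.4685.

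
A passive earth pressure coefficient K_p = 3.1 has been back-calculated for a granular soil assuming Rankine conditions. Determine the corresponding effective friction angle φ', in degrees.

K_p = (1+sin φ)/(1−sin φ) ⇒ sin φ = (K_p − 1)/(K_p + 1) = 0.5122.
φ = arcsin(0.5122) = 30.81°.

30.8°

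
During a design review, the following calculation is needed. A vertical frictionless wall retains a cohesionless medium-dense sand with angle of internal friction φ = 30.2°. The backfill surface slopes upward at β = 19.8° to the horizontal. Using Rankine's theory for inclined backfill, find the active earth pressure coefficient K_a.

K_a = cos β · (cos β − √(cos²β − cos²φ)) / (cos β + √(cos²β − cos²φ)).
cos β = 0.9409, cos φ = 0.8643, √(cos²β − cos²φ) = 0.3719.
K_a = 0.9409 × (0.9409 − 0.3719)/(0.9409 + 0.3719) = 0.4078.

0.408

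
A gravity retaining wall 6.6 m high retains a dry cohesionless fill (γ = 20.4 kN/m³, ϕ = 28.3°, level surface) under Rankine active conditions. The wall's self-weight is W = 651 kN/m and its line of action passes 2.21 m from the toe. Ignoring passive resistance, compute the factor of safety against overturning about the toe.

4.13

K_a = tan²(45° − 28.3°/2) = 0.3568.
P_a = ½K_aγH² = 0.5×0.3568×20.4×6.6² = 158.5 kN/m, acting at H/3 = 2.200 m above the base.
Overturning moment M_o = P_a × H/3 = 158.5 × 2.200 = 348.7.
Resisting moment M_r = W × 2.21 = 651 × 2.21 = 1439.
FS_overturning = M_r/M_o = 1439/348.7 = 4.125.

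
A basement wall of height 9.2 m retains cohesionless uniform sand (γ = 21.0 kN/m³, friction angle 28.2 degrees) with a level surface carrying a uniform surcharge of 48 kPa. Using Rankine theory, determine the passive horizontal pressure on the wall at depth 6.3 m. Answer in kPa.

503 kPa

K_p = (1 + sin φ)/(1 − sin φ) = 2.792.
σ_v = γz + q = 21.0 × 6.3 + 48 = 180.3 kPa.
σ_h = K_p σ_v = 2.792 × 180.3 = 503.4 kPa.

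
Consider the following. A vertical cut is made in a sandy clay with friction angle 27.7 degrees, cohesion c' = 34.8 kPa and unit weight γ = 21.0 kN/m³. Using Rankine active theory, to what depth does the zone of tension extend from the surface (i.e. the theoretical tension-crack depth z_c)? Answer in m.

K_a = tan²(45° − 27.7°/2) = 0.3653; √K_a = 0.6044.
The active pressure is zero where K_a γ z = 2c√K_a, so z_c = 2c/(γ√K_a) = 2×34.8/(21.0×0.6044) = 5.483 m.

5.48 m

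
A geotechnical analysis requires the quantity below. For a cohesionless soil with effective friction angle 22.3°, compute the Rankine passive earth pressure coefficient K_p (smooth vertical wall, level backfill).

K_p = (1 + sin φ)/(1 − sin φ) = tan²(45° + 22.3°/2) = 2.223.

2.22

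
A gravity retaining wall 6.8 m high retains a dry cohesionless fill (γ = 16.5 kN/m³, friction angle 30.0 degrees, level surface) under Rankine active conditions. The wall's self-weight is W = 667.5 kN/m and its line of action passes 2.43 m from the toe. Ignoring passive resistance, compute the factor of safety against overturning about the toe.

5.63

K_a = tan²(45° − 30.0°/2) = 0.3333.
P_a = ½K_aγH² = 0.5×0.3333×16.5×6.8² = 127.2 kN/m, acting at H/3 = 2.267 m above the base.
Overturning moment M_o = P_a × H/3 = 127.2 × 2.267 = 288.2.
Resisting moment M_r = W × 2.43 = 667.5 × 2.43 = 1622.
FS_overturning = M_r/M_o = 1622/288.2 = 5.628.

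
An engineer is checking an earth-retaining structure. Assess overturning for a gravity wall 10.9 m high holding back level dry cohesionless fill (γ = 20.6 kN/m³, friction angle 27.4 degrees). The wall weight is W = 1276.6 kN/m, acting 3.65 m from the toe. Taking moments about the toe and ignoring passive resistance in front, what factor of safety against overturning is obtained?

K_a = tan²(45° − 27.4°/2) = 0.3697.
P_a = ½K_aγH² = 0.5×0.3697×20.6×10.9² = 452.4 kN/m, acting at H/3 = 3.633 m above the base.
Overturning moment M_o = P_a × H/3 = 452.4 × 3.633 = 1644.
Resisting moment M_r = W × 3.65 = 1276.6 × 3.65 = 4660.
FS_overturning = M_r/M_o = 4660/1644 = 2.835.

2.83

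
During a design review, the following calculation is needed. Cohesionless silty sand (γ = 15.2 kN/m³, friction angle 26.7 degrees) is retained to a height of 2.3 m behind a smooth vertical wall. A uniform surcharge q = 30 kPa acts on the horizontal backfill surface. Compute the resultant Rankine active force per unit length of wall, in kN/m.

K_a = tan²(45° − φ/2) = 0.3800.
Soil triangle: ½ K_a γ H² = 0.5×0.3800×15.2×2.3² = 15.28 kN/m.
Surcharge rectangle: K_a q H = 0.3800×30×2.3 = 26.22 kN/m.
Total = 15.28 + 26.22 = 41.49 kN/m.

41.5 kN/m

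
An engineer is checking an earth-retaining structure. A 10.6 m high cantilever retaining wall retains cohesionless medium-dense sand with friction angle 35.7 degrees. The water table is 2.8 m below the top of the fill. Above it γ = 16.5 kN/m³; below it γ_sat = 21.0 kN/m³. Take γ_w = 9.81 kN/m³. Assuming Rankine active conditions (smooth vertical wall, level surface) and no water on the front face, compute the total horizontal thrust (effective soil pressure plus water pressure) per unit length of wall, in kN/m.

K_a = tan²(45° − φ/2) = 0.2630.
γ' = 21.0 − 9.81 = 11.19 kN/m³. Depth below WT = 7.8 m.
σ'_h at WT = K_a γ d_w = 12.15 kPa; at base = 12.15 + K_a γ' × 7.8 = 35.10 kPa.
P₁ (0–2.8 m) = ½×12.15×2.8 = 17.01. P₂ (2.8–10.6 m) = ½(12.15+35.10)×7.8 = 184.3.
P_w = ½ γ_w h₂² = 0.5×9.81×7.8² = 298.4. Total = 17.01+184.3+298.4 = 499.7 kN/m.

500 kN/m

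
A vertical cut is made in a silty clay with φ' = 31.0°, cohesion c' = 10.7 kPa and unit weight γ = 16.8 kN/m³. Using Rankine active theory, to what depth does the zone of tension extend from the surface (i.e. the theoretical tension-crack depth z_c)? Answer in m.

K_a = tan²(45° − 31.0°/2) = 0.3201; √K_a = 0.5658.
The active pressure is zero where K_a γ z = 2c√K_a, so z_c = 2c/(γ√K_a) = 2×10.7/(16.8×0.5658) = 2.251 m.

2.25 m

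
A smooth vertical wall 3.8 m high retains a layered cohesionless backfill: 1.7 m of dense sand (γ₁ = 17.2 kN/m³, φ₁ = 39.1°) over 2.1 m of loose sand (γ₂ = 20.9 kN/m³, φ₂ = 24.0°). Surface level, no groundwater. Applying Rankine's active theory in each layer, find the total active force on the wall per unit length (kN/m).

51.0 kN/m

K_a1 = tan²(45°−39.1°/2) = 0.2265; K_a2 = tan²(45°−24.0°/2) = 0.4217.
Layer 1: σ at base = K_a1 γ₁ h₁ = 6.622 kPa; P₁ = ½×6.622×1.7 = 5.629.
Layer 2: σ_v at top = γ₁h₁ = 29.24; σ_h top = K_a2×29.24 = 12.33; σ_h base = K_a2×(29.24+20.9×2.1) = 30.84.
P₂ = ½(12.33+30.84)×2.1 = 45.33. Total P_a = 5.629+45.33 = 50.96 kN/m.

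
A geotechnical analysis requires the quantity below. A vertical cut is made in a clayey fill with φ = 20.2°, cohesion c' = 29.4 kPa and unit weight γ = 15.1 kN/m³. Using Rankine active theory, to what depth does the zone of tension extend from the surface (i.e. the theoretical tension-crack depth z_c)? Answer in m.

5.58 m

K_a = tan²(45° − 20.2°/2) = 0.4867; √K_a = 0.6976.
The active pressure is zero where K_a γ z = 2c√K_a, so z_c = 2c/(γ√K_a) = 2×29.4/(15.1×0.6976) = 5.582 m.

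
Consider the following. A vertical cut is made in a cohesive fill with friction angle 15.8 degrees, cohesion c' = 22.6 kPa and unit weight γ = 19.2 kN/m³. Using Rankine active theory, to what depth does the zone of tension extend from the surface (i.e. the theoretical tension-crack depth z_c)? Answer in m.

K_a = tan²(45° − 15.8°/2) = 0.5720; √K_a = 0.7563.
The active pressure is zero where K_a γ z = 2c√K_a, so z_c = 2c/(γ√K_a) = 2×22.6/(19.2×0.7563) = 3.113 m.

3.11 m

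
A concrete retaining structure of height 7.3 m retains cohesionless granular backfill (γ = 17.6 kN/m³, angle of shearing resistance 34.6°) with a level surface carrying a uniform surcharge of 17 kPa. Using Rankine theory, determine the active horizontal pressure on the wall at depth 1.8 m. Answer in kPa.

K_a = (1 − sin φ)/(1 + sin φ) = 0.2756.
σ_v = γz + q = 17.6 × 1.8 + 17 = 48.68 kPa.
σ_h = K_a σ_v = 0.2756 × 48.68 = 13.42 kPa.

13.4 kPa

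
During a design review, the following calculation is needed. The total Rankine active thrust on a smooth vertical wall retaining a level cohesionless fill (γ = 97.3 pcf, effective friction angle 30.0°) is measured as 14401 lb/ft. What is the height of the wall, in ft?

K_a = 0.3333. P_a = ½ K_a γ H² ⇒ H = √(2P_a/(K_a γ)).
H = √(2×14401/(0.3333×97.3)) = 29.80 ft.

29.8 ft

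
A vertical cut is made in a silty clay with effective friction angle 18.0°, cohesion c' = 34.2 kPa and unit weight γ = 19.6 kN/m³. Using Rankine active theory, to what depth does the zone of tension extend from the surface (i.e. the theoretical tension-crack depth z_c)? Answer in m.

4.80 m

K_a = tan²(45° − 18.0°/2) = 0.5279; √K_a = 0.7265.
The active pressure is zero where K_a γ z = 2c√K_a, so z_c = 2c/(γ√K_a) = 2×34.2/(19.6×0.7265) = 4.803 m.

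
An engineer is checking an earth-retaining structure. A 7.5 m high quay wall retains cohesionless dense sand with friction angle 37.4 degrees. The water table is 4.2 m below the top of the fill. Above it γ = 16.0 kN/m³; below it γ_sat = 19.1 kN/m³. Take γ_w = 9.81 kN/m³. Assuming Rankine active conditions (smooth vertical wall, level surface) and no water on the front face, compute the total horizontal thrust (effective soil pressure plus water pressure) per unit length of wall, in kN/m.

K_a = tan²(45° − φ/2) = 0.2443.
γ' = 19.1 − 9.81 = 9.290 kN/m³. Depth below WT = 3.3 m.
σ'_h at WT = K_a γ d_w = 16.41 kPa; at base = 16.41 + K_a γ' × 3.3 = 23.90 kPa.
P₁ (0–4.2 m) = ½×16.41×4.2 = 34.47. P₂ (4.2–7.5 m) = ½(16.41+23.90)×3.3 = 66.52.
P_w = ½ γ_w h₂² = 0.5×9.81×3.3² = 53.42. Total = 34.47+66.52+53.42 = 154.4 kN/m.

154 kN/m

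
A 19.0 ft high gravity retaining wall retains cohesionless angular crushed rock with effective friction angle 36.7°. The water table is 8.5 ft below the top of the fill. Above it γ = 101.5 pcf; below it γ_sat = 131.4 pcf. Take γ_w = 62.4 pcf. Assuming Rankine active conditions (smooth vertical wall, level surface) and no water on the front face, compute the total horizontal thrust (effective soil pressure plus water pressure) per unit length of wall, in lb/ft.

7600 lb/ft

K_a = tan²(45° − φ/2) = 0.2519.
γ' = 131.4 − 62.4 = 69.00 pcf. Depth below WT = 10.5 ft.
σ'_h at WT = K_a γ d_w = 217.3 psf; at base = 217.3 + K_a γ' × 10.5 = 399.8 psf.
P₁ (0–8.5 ft) = ½×217.3×8.5 = 923.5. P₂ (8.5–19.0 ft) = ½(217.3+399.8)×10.5 = 3240.
P_w = ½ γ_w h₂² = 0.5×62.4×10.5² = 3440. Total = 923.5+3240+3440 = 7603 lb/ft.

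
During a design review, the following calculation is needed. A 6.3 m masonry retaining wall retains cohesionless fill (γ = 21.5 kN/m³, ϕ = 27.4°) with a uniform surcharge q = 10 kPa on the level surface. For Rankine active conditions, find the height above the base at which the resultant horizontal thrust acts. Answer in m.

2.24 m

K_a = 0.3697.
Triangular part P₁ = ½K_aγH² = 157.7 at H/3 = 2.100 m; rectangular part P₂ = K_a q H = 23.29 at H/2 = 3.150 m.
ȳ = (P₁·2.100 + P₂·3.150)/(P₁+P₂) = 2.235 m.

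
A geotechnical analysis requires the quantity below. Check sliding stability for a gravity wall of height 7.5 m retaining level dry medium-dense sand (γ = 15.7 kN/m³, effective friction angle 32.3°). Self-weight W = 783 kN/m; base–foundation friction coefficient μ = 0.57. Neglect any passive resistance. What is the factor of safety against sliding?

K_a = tan²(45° − 32.3°/2) = 0.3035.
P_a = ½K_aγH² = 0.5×0.3035×15.7×7.5² = 134.0 kN/m, acting at H/3 = 2.500 m above the base.
FS_sliding = μW / P_a = 0.57×783 / 134.0 = 3.331.

3.33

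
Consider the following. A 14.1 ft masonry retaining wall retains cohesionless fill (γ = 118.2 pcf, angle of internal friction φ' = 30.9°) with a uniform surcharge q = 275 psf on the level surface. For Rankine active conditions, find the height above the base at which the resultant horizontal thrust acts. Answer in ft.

K_a = 0.3214.
Triangular part P₁ = ½K_aγH² = 3776 at H/3 = 4.700 ft; rectangular part P₂ = K_a q H = 1246 at H/2 = 7.050 ft.
ȳ = (P₁·4.700 + P₂·7.050)/(P₁+P₂) = 5.283 ft.

5.28 ft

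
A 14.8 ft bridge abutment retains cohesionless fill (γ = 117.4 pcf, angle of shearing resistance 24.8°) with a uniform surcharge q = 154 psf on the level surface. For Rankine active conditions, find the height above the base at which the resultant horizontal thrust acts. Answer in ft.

5.30 ft

K_a = 0.4090.
Triangular part P₁ = ½K_aγH² = 5259 at H/3 = 4.933 ft; rectangular part P₂ = K_a q H = 932.2 at H/2 = 7.400 ft.
ȳ = (P₁·4.933 + P₂·7.400)/(P₁+P₂) = 5.305 ft.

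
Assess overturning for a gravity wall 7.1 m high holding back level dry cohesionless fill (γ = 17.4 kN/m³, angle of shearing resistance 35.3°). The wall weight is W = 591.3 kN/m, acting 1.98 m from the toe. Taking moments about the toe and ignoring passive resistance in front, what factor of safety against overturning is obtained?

K_a = tan²(45° − 35.3°/2) = 0.2675.
P_a = ½K_aγH² = 0.5×0.2675×17.4×7.1² = 117.3 kN/m, acting at H/3 = 2.367 m above the base.
Overturning moment M_o = P_a × H/3 = 117.3 × 2.367 = 277.7.
Resisting moment M_r = W × 1.98 = 591.3 × 1.98 = 1171.
FS_overturning = M_r/M_o = 1171/277.7 = 4.216.

4.22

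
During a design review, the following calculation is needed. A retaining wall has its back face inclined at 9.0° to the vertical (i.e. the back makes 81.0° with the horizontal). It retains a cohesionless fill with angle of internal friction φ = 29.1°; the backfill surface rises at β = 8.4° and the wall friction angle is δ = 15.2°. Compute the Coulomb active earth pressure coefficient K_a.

K_a = sin²(α+φ) / [sin²α · sin(α−δ) · (1 + √{sin(φ+δ)sin(φ−β) / (sin(α−δ)sin(α+β))})²].
With α = 81.0°, φ = 29.1°, δ = 15.2°, β = 8.4°: K_a = 0.4288.

0.429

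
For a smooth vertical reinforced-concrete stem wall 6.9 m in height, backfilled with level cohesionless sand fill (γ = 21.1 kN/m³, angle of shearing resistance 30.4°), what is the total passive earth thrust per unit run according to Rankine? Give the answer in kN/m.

1530 kN/m

K_p = tan²(45° + φ/2) = 3.049.
P_p = ½ K_p γ H² = 0.5 × 3.049 × 21.1 × 6.9² = 1531 kN/m.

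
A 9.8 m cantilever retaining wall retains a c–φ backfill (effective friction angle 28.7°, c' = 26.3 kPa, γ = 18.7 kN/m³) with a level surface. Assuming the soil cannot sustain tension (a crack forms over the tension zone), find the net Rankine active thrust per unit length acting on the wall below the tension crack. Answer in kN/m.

83.8 kN/m

K_a = 0.3511; √K_a = 0.5926.
Tension-crack depth z_c = 2c/(γ√K_a) = 2×26.3/(18.7×0.5926) = 4.747 m.
σ_a at base = K_a γ H − 2c√K_a = 0.3511×18.7×9.8 − 2×26.3×0.5926 = 33.18 kPa.
P_a = ½ × 33.18 × (H − z_c) = 0.5×33.18×5.053 = 83.84 kN/m.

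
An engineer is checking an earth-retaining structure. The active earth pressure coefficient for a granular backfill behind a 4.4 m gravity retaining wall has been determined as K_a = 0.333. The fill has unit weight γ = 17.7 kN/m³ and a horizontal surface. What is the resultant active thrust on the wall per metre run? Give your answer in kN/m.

57.1 kN/m

P = ½ K_a γ H² = 0.5 × 0.333 × 17.7 × 4.4² = 57.05 kN/m.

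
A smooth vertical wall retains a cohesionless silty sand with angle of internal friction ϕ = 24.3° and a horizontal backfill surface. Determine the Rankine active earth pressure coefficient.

K_a = (1 − sin φ)/(1 + sin φ) = (1 − sin 24.3°)/(1 + sin 24.3°) = 0.4169.

0.417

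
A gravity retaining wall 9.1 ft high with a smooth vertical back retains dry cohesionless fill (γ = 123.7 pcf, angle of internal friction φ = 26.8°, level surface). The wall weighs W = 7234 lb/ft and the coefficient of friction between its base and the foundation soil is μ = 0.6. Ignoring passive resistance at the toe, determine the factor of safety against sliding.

K_a = tan²(45° − 26.8°/2) = 0.3785.
P_a = ½K_aγH² = 0.5×0.3785×123.7×9.1² = 1938 lb/ft, acting at H/3 = 3.033 ft above the base.
FS_sliding = μW / P_a = 0.6×7234 / 1938 = 2.239.

2.24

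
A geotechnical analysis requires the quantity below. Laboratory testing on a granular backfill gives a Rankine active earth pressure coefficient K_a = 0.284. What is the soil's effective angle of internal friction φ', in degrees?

K_a = tan²(45° − φ/2) ⇒ 45° − φ/2 = arctan(√0.284) = 28.05°.
φ = 2(45° − 28.05°) = 33.89°.

33.9°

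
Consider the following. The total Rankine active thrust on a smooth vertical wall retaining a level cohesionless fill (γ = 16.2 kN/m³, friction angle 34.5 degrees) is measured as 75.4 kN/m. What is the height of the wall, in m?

K_a = 0.2768. P_a = ½ K_a γ H² ⇒ H = √(2P_a/(K_a γ)).
H = √(2×75.4/(0.2768×16.2)) = 5.799 m.

5.80 m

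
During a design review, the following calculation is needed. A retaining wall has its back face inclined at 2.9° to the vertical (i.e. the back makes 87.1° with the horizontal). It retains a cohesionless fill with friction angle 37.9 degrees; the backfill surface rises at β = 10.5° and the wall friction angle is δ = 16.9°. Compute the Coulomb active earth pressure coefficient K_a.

0.267

K_a = sin²(α+φ) / [sin²α · sin(α−δ) · (1 + √{sin(φ+δ)sin(φ−β) / (sin(α−δ)sin(α+β))})²].
With α = 87.1°, φ = 37.9°, δ = 16.9°, β = 10.5°: K_a = 0.2675.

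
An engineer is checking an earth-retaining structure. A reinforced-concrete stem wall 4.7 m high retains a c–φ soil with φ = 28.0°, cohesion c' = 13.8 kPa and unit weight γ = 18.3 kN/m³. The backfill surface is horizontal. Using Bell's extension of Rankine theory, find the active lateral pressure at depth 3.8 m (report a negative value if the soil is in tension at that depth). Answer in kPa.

8.52 kPa

K_a = (1 − sin φ)/(1 + sin φ) = 0.3610.
σ_a = K_a γ z − 2c√K_a = 0.3610×18.3×3.8 − 2×13.8×0.6009 = 8.523 kPa.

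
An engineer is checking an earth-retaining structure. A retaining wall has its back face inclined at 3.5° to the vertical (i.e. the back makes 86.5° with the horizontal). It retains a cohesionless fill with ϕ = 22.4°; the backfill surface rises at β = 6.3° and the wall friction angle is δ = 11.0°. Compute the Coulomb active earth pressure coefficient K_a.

K_a = sin²(α+φ) / [sin²α · sin(α−δ) · (1 + √{sin(φ+δ)sin(φ−β) / (sin(α−δ)sin(α+β))})²].
With α = 86.5°, φ = 22.4°, δ = 11.0°, β = 6.3°: K_a = 0.4753.

0.475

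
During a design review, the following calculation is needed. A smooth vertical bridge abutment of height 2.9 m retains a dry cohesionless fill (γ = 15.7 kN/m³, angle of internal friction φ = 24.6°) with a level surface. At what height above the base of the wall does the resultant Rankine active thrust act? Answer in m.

0.967 m

K_a = 0.4121.
The pressure distribution is triangular, so the resultant acts at H/3 above the base = 2.9/3 = 0.9667 m.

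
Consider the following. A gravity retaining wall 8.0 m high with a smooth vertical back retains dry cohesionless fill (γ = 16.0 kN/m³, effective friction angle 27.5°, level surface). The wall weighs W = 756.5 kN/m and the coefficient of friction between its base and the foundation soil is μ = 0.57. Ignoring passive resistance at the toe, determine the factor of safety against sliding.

K_a = tan²(45° − 27.5°/2) = 0.3682.
P_a = ½K_aγH² = 0.5×0.3682×16.0×8.0² = 188.5 kN/m, acting at H/3 = 2.667 m above the base.
FS_sliding = μW / P_a = 0.57×756.5 / 188.5 = 2.287.

2.29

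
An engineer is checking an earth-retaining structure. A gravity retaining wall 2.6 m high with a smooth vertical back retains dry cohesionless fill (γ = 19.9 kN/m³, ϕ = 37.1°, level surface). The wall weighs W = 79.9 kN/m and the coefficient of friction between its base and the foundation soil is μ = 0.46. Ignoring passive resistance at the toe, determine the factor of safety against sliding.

2.21

K_a = tan²(45° − 37.1°/2) = 0.2475.
P_a = ½K_aγH² = 0.5×0.2475×19.9×2.6² = 16.65 kN/m, acting at H/3 = 0.8667 m above the base.
FS_sliding = μW / P_a = 0.46×79.9 / 16.65 = 2.208.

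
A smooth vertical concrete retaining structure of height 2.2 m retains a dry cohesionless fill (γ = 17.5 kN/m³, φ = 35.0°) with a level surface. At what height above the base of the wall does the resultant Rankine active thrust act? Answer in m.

0.733 m

K_a = 0.2710.
The pressure distribution is triangular, so the resultant acts at H/3 above the base = 2.2/3 = 0.7333 m.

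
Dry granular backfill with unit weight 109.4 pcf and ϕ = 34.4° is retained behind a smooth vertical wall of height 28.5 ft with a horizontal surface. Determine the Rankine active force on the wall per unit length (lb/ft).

K_a = tan²(45° − φ/2) = 0.2780.
P_a = ½ K_a γ H² = 0.5 × 0.2780 × 109.4 × 28.5² = 12350 lb/ft.

12400 lb/ft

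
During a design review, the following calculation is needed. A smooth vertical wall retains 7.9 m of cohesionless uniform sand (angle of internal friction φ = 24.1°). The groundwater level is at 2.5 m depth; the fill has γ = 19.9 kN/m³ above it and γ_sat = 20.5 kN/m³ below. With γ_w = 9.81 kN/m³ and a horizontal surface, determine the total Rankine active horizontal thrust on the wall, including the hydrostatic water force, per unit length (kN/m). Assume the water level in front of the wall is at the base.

348 kN/m

K_a = tan²(45° − φ/2) = 0.4201.
γ' = 20.5 − 9.81 = 10.69 kN/m³. Depth below WT = 5.4 m.
σ'_h at WT = K_a γ d_w = 20.90 kPa; at base = 20.90 + K_a γ' × 5.4 = 45.15 kPa.
P₁ (0–2.5 m) = ½×20.90×2.5 = 26.13. P₂ (2.5–7.9 m) = ½(20.90+45.15)×5.4 = 178.3.
P_w = ½ γ_w h₂² = 0.5×9.81×5.4² = 143.0. Total = 26.13+178.3+143.0 = 347.5 kN/m.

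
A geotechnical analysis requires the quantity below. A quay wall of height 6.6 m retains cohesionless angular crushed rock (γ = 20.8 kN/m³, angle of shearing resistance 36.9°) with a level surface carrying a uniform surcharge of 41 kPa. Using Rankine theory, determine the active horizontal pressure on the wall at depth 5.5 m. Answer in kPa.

38.8 kPa

K_a = (1 − sin φ)/(1 + sin φ) = 0.2497.
σ_v = γz + q = 20.8 × 5.5 + 41 = 155.4 kPa.
σ_h = K_a σ_v = 0.2497 × 155.4 = 38.80 kPa.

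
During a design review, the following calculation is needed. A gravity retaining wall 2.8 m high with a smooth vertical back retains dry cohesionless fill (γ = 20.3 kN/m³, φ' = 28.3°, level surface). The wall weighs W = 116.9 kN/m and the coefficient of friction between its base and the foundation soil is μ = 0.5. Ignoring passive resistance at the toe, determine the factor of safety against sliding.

K_a = tan²(45° − 28.3°/2) = 0.3568.
P_a = ½K_aγH² = 0.5×0.3568×20.3×2.8² = 28.39 kN/m, acting at H/3 = 0.9333 m above the base.
FS_sliding = μW / P_a = 0.5×116.9 / 28.39 = 2.059.

2.06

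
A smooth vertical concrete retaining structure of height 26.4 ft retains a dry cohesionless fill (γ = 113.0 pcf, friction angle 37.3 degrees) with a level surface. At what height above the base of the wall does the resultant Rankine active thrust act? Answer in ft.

8.80 ft

K_a = 0.2453.
The pressure distribution is triangular, so the resultant acts at H/3 above the base = 26.4/3 = 8.800 ft.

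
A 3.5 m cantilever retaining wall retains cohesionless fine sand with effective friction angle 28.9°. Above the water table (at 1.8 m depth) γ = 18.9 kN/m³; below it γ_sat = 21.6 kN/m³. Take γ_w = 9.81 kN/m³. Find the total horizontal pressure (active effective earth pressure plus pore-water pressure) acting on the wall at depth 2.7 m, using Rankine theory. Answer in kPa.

24.4 kPa

K_a = (1 − sin φ)/(1 + sin φ) = 0.3484.
γ' = 21.6 − 9.81 = 11.79 kN/m³.
Effective vertical stress at 2.7 m: σ'_v = 18.9×1.8 + 11.79×0.900 = 44.63 kPa.
σ'_h = K_a σ'_v = 0.3484 × 44.63 = 15.55 kPa; u = γ_w × 0.900 = 8.829 kPa.
Total σ_h = 15.55 + 8.829 = 24.38 kPa.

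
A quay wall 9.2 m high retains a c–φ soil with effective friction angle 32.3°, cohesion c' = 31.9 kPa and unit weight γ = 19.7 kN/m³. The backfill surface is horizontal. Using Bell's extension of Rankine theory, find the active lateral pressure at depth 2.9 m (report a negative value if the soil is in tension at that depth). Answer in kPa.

-17.8 kPa

K_a = (1 − sin φ)/(1 + sin φ) = 0.3035.
σ_a = K_a γ z − 2c√K_a = 0.3035×19.7×2.9 − 2×31.9×0.5509 = -17.81 kPa.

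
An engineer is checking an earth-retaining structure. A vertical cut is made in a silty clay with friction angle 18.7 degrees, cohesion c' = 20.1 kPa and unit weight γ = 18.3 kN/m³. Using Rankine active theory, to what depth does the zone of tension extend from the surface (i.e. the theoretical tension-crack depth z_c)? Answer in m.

3.06 m

K_a = tan²(45° − 18.7°/2) = 0.5144; √K_a = 0.7173.
The active pressure is zero where K_a γ z = 2c√K_a, so z_c = 2c/(γ√K_a) = 2×20.1/(18.3×0.7173) = 3.063 m.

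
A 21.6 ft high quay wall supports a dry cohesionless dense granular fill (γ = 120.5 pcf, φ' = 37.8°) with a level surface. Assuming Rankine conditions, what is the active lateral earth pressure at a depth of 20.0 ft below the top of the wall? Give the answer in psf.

K_a = (1 − sin φ)/(1 + sin φ) = 0.2400.
σ_h = K_a γ z = 0.2400 × 120.5 × 20.0 = 578.4 psf.

578 psf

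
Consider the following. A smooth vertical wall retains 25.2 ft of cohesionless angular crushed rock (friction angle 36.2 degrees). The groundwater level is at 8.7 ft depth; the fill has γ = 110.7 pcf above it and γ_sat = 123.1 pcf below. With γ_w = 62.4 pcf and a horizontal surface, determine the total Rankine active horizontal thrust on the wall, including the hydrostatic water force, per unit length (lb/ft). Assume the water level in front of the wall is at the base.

15800 lb/ft

K_a = tan²(45° − φ/2) = 0.2574.
γ' = 123.1 − 62.4 = 60.70 pcf. Depth below WT = 16.5 ft.
σ'_h at WT = K_a γ d_w = 247.9 psf; at base = 247.9 + K_a γ' × 16.5 = 505.7 psf.
P₁ (0–8.7 ft) = ½×247.9×8.7 = 1078. P₂ (8.7–25.2 ft) = ½(247.9+505.7)×16.5 = 6217.
P_w = ½ γ_w h₂² = 0.5×62.4×16.5² = 8494. Total = 1078+6217+8494 = 15790 lb/ft.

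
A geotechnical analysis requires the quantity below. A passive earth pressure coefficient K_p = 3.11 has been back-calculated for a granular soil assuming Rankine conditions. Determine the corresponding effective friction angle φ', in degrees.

K_p = (1+sin φ)/(1−sin φ) ⇒ sin φ = (K_p − 1)/(K_p + 1) = 0.5134.
φ = arcsin(0.5134) = 30.89°.

30.9°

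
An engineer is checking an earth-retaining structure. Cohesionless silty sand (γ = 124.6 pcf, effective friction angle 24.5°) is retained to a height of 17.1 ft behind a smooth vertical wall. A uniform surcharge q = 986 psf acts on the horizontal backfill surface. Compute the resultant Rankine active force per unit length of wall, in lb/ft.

14500 lb/ft

K_a = tan²(45° − φ/2) = 0.4137.
Soil triangle: ½ K_a γ H² = 0.5×0.4137×124.6×17.1² = 7537 lb/ft.
Surcharge rectangle: K_a q H = 0.4137×986×17.1 = 6976 lb/ft.
Total = 7537 + 6976 = 14510 lb/ft.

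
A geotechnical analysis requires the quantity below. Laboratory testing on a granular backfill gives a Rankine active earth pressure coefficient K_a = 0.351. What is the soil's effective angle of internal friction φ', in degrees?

K_a = tan²(45° − φ/2) ⇒ 45° − φ/2 = arctan(√0.351) = 30.64°.
φ = 2(45° − 30.64°) = 28.71°.

28.7°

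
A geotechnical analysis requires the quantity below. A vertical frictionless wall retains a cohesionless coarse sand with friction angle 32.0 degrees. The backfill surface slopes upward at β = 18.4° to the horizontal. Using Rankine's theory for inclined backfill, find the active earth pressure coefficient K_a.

0.361

K_a = cos β · (cos β − √(cos²β − cos²φ)) / (cos β + √(cos²β − cos²φ)).
cos β = 0.9489, cos φ = 0.8480, √(cos²β − cos²φ) = 0.4257.
K_a = 0.9489 × (0.9489 − 0.4257)/(0.9489 + 0.4257) = 0.3612.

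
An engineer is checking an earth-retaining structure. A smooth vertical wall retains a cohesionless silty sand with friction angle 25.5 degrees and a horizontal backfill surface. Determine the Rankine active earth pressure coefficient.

0.398

K_a = (1 − sin φ)/(1 + sin φ) = (1 − sin 25.5°)/(1 + sin 25.5°) = 0.3981.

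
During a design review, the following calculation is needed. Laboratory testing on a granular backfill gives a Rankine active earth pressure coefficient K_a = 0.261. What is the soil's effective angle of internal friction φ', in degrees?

35.9°

K_a = tan²(45° − φ/2) ⇒ 45° − φ/2 = arctan(√0.261) = 27.06°.
φ = 2(45° − 27.06°) = 35.88°.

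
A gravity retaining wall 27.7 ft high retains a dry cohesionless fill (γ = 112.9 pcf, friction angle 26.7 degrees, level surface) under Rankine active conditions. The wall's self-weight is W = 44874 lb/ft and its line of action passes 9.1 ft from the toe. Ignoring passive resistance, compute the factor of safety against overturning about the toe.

2.69

K_a = tan²(45° − 26.7°/2) = 0.3800.
P_a = ½K_aγH² = 0.5×0.3800×112.9×27.7² = 16460 lb/ft, acting at H/3 = 9.233 ft above the base.
Overturning moment M_o = P_a × H/3 = 16460 × 9.233 = 152000.
Resisting moment M_r = W × 9.1 = 44874 × 9.1 = 408400.
FS_overturning = M_r/M_o = 408400/152000 = 2.687.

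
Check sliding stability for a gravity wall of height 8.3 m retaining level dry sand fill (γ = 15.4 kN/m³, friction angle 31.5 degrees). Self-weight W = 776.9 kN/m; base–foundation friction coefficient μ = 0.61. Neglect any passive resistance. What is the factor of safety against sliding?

2.85

K_a = tan²(45° − 31.5°/2) = 0.3136.
P_a = ½K_aγH² = 0.5×0.3136×15.4×8.3² = 166.4 kN/m, acting at H/3 = 2.767 m above the base.
FS_sliding = μW / P_a = 0.61×776.9 / 166.4 = 2.849.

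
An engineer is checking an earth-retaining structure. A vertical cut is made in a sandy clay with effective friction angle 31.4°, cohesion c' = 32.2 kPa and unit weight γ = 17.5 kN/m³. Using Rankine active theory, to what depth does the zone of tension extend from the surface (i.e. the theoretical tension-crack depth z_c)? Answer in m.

K_a = tan²(45° − 31.4°/2) = 0.3149; √K_a = 0.5612.
The active pressure is zero where K_a γ z = 2c√K_a, so z_c = 2c/(γ√K_a) = 2×32.2/(17.5×0.5612) = 6.558 m.

6.56 m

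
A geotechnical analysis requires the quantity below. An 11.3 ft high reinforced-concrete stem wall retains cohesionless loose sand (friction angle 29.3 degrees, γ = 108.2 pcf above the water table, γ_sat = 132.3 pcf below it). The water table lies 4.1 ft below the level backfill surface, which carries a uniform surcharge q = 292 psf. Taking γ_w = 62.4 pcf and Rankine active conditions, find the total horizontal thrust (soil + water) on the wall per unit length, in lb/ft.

K_a = tan²(45° − φ/2) = 0.3428.
γ' = 132.3 − 62.4 = 69.90 pcf. h₂ = H − d_w = 7.2 ft.
σ'_h: at surface K_a·q = 100.1; at WT K_a(q+γd_w) = 252.2; at base K_a(q+γd_w+γ'h₂) = 424.7 psf.
P₁ = ½(100.1+252.2)×4.1 = 722.2; P₂ = ½(252.2+424.7)×7.2 = 2437; P_w = ½γ_w h₂² = 1617.
Total = 722.2+2437+1617 = 4777 lb/ft.

4780 lb/ft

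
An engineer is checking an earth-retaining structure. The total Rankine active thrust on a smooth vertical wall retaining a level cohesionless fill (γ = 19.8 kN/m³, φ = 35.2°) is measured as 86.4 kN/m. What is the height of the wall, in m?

K_a = 0.2687. P_a = ½ K_a γ H² ⇒ H = √(2P_a/(K_a γ)).
H = √(2×86.4/(0.2687×19.8)) = 5.699 m.

5.70 m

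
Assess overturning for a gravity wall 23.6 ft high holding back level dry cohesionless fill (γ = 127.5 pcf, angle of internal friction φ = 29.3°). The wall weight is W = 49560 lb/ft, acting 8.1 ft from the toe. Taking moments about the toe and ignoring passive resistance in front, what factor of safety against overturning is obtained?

4.19

K_a = tan²(45° − 29.3°/2) = 0.3428.
P_a = ½K_aγH² = 0.5×0.3428×127.5×23.6² = 12170 lb/ft, acting at H/3 = 7.867 ft above the base.
Overturning moment M_o = P_a × H/3 = 12170 × 7.867 = 95760.
Resisting moment M_r = W × 8.1 = 49560 × 8.1 = 401400.
FS_overturning = M_r/M_o = 401400/95760 = 4.192.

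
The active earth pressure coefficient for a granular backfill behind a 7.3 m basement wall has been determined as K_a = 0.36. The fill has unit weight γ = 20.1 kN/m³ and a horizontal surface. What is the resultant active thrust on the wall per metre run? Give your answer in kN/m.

193 kN/m

P = ½ K_a γ H² = 0.5 × 0.36 × 20.1 × 7.3² = 192.8 kN/m.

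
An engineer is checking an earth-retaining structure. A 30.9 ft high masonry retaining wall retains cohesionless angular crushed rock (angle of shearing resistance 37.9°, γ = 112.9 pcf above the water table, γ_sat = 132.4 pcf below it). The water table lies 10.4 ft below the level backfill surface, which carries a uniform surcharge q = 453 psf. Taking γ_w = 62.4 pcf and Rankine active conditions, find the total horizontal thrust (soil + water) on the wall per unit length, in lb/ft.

27200 lb/ft

K_a = tan²(45° − φ/2) = 0.2389.
γ' = 132.4 − 62.4 = 70.00 pcf. h₂ = H − d_w = 20.5 ft.
σ'_h: at surface K_a·q = 108.2; at WT K_a(q+γd_w) = 388.8; at base K_a(q+γd_w+γ'h₂) = 731.7 psf.
P₁ = ½(108.2+388.8)×10.4 = 2585; P₂ = ½(388.8+731.7)×20.5 = 11480; P_w = ½γ_w h₂² = 13110.
Total = 2585+11480+13110 = 27180 lb/ft.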